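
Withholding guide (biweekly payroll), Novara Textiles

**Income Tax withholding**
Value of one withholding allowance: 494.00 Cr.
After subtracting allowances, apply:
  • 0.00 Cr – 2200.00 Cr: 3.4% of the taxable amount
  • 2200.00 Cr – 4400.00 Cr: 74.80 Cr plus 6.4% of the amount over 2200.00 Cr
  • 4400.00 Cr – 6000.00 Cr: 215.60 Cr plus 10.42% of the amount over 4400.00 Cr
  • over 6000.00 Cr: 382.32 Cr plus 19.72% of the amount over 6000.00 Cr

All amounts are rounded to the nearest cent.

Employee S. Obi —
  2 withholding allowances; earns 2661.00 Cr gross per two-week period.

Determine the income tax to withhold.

56.88 Cr

Income Tax: taxable = 2661.00 Cr − 2×494.00 Cr = 1673.00 Cr
  3.4% × 1673.00 Cr = 56.88 Cr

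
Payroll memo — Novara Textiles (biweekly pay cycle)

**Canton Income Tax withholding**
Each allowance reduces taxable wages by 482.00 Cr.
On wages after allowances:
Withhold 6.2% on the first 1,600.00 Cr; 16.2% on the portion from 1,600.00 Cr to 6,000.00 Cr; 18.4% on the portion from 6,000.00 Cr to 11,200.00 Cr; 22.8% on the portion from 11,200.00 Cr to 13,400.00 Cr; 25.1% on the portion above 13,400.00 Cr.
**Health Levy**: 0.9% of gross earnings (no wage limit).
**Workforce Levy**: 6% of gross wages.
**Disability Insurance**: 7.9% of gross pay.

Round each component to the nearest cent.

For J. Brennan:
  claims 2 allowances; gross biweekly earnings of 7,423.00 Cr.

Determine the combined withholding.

Canton Income Tax: taxable = 7,423.00 Cr − 2×482.00 Cr = 6,459.00 Cr
  812.00 Cr + 18.4% × (6,459.00 Cr − 6,000.00 Cr) = 812.00 Cr + 18.4% × 459.00 Cr = 896.46 Cr
Health Levy: 0.9% × 7,423.00 Cr = 66.81 Cr
Workforce Levy: 6% × 7,423.00 Cr = 445.38 Cr
Disability Insurance: 7.9% × 7,423.00 Cr = 586.42 Cr
Total: 896.46 Cr + 66.81 Cr + 445.38 Cr + 586.42 Cr = 1,995.07 Cr

1,995.07 Cr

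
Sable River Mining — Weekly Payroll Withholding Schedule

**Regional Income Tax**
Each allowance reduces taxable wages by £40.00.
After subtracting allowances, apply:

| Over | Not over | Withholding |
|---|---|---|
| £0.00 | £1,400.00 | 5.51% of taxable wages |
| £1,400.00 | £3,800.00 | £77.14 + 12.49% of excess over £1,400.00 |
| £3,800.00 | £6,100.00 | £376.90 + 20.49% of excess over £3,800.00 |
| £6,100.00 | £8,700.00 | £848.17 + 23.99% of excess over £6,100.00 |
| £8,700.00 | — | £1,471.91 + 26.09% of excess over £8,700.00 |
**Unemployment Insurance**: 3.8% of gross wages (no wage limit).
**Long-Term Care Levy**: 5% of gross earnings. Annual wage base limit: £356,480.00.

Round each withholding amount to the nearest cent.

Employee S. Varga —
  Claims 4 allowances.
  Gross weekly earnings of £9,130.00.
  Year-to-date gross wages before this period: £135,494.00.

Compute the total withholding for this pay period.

Regional Income Tax: taxable = £9,130.00 − 4×£40.00 = £8,970.00
  £1,471.91 + 26.09% × (£8,970.00 − £8,700.00) = £1,471.91 + 26.09% × £270.00 = £1,542.35
Unemployment Insurance: 3.8% × £9,130.00 = £346.94
Long-Term Care Levy: 5% × £9,130.00 = £456.50
Total: £1,542.35 + £346.94 + £456.50 = £2,345.79

£2,345.79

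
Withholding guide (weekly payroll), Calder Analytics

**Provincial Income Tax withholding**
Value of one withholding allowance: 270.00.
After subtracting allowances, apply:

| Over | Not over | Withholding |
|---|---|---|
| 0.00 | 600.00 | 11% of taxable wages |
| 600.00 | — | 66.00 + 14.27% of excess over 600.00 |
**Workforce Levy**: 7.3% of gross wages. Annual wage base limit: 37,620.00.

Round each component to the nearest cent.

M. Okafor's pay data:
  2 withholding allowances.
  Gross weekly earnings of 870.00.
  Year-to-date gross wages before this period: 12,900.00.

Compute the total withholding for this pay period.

99.81

Provincial Income Tax: taxable = 870.00 − 2×270.00 = 330.00
  11% × 330.00 = 36.30
Workforce Levy: 7.3% × 870.00 = 63.51
Total: 36.30 + 63.51 = 99.81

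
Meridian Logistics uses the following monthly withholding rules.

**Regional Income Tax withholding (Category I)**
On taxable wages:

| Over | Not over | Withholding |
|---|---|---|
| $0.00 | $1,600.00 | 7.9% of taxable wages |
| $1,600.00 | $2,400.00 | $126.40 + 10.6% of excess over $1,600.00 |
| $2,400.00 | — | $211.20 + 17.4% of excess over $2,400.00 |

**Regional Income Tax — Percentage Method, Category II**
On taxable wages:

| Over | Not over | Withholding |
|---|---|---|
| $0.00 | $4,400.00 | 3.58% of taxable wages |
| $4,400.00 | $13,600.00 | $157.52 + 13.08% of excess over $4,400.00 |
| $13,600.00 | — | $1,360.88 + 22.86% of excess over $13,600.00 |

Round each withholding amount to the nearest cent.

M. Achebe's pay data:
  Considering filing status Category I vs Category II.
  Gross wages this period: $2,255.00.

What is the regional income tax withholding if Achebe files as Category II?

$80.73

Regional Income Tax (Category II): taxable = $2,255.00
  3.58% × $2,255.00 = $80.73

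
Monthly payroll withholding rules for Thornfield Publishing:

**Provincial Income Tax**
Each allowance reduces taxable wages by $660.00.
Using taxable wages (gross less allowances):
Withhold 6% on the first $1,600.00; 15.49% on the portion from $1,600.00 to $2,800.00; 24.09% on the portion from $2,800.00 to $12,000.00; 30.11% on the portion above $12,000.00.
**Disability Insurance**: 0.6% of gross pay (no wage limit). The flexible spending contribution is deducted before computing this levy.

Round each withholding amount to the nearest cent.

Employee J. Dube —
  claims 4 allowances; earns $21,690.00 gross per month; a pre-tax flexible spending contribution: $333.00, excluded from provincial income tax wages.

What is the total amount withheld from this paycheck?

Provincial Income Tax: taxable = $21,690.00 − $333.00 − 4×$660.00 = $18,717.00
  $2,498.16 + 30.11% × ($18,717.00 − $12,000.00) = $2,498.16 + 30.11% × $6,717.00 = $4,520.65
Disability Insurance: 0.6% × $21,357.00 = $128.14
Total: $4,520.65 + $128.14 = $4,648.79

$4,648.79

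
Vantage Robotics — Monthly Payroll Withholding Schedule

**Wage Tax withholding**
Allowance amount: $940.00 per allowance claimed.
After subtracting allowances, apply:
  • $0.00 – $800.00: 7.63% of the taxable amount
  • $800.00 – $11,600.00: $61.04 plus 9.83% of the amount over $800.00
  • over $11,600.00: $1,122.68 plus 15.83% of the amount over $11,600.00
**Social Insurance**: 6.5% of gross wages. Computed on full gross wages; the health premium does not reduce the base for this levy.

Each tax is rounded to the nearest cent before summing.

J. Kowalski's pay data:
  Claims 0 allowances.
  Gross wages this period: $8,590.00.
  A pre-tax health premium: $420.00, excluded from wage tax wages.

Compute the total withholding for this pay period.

Wage Tax: taxable = $8,590.00 − $420.00 = $8,170.00
  $61.04 + 9.83% × ($8,170.00 − $800.00) = $61.04 + 9.83% × $7,370.00 = $785.51
Social Insurance: 6.5% × $8,590.00 = $558.35
Total: $785.51 + $558.35 = $1,343.86

$1,343.86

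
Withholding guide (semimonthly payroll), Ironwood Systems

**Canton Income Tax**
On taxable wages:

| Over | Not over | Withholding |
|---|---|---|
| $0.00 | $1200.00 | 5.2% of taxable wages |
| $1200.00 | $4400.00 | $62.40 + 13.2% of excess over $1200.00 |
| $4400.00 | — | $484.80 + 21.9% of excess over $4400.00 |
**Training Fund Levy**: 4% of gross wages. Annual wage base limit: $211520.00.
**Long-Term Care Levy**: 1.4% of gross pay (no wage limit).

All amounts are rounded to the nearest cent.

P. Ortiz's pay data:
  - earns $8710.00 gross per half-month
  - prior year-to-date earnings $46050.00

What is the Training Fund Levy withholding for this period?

$348.40

Training Fund Levy: 4% × $8710.00 = $348.40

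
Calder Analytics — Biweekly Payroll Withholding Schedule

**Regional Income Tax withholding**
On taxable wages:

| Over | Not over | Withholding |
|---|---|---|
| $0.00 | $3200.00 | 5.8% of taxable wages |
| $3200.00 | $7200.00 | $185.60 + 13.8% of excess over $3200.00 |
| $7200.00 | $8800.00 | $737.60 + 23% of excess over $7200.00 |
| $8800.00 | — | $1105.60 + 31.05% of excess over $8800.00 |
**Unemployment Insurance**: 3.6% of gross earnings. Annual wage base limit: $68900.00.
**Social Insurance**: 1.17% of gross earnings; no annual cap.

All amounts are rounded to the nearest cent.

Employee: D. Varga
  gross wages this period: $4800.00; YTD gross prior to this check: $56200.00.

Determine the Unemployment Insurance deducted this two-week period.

Unemployment Insurance: 3.6% × $4800.00 = $172.80

$172.80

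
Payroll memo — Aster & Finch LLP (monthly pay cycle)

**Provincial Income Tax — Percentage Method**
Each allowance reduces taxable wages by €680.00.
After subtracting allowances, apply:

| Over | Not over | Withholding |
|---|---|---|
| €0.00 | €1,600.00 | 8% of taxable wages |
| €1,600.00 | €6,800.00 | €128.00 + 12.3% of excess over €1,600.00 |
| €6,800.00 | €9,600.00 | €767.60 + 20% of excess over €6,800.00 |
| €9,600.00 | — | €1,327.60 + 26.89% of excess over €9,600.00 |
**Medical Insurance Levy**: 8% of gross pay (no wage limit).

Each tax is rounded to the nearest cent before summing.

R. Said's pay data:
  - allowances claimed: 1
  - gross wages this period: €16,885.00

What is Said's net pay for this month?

€12,430.52

Provincial Income Tax: taxable = €16,885.00 − 1×€680.00 = €16,205.00
  €1,327.60 + 26.89% × (€16,205.00 − €9,600.00) = €1,327.60 + 26.89% × €6,605.00 = €3,103.68
Medical Insurance Levy: 8% × €16,885.00 = €1,350.80
Total withheld: €3,103.68 + €1,350.80 = €4,454.48
Net pay: €16,885.00 − €4,454.48 = €12,430.52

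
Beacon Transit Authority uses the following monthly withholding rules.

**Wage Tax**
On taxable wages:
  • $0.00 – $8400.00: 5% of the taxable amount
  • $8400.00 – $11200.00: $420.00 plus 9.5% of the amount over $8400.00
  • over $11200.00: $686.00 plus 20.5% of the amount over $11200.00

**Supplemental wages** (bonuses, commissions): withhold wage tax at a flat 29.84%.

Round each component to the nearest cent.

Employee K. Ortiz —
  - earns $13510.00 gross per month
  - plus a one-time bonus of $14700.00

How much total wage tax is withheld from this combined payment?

Wage Tax: taxable = $13510.00
  $686.00 + 20.5% × ($13510.00 − $11200.00) = $686.00 + 20.5% × $2310.00 = $1159.55
Supplemental (29.84% flat on bonus): 29.84% × $14700.00 = $4386.48
Total wage tax: $1159.55 + $4386.48 = $5546.03

$5546.03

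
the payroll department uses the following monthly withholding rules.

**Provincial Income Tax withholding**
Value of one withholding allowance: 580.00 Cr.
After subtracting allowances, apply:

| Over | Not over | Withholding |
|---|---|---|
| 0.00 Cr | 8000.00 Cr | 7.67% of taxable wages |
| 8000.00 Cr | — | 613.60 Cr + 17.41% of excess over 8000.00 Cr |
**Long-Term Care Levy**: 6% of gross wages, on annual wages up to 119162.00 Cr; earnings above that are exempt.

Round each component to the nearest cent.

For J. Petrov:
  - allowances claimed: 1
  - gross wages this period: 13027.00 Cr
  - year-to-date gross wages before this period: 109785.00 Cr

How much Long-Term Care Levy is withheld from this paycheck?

Long-Term Care Levy: cap 119162.00 Cr − YTD 109785.00 Cr = 9377.00 Cr subject; 6% × 9377.00 Cr = 562.62 Cr

562.62 Cr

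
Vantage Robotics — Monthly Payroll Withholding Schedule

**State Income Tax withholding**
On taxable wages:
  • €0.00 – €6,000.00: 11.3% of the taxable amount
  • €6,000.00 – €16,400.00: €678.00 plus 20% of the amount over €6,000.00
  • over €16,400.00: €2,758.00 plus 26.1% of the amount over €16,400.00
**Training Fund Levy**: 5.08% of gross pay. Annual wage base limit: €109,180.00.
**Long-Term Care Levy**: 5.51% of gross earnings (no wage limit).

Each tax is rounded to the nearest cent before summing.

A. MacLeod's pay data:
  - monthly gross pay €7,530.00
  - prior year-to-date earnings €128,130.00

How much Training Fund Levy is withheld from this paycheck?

€0.00

Training Fund Levy: YTD €128,130.00 ≥ cap €109,180.00 → €0.00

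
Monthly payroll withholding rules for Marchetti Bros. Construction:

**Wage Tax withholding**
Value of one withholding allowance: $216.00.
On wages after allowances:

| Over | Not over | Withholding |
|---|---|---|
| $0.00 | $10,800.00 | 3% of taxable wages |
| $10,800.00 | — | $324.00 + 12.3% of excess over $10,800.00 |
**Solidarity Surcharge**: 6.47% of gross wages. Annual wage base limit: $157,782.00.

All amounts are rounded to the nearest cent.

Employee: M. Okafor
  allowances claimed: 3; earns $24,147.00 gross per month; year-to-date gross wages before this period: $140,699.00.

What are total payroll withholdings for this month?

Wage Tax: taxable = $24,147.00 − 3×$216.00 = $23,499.00
  $324.00 + 12.3% × ($23,499.00 − $10,800.00) = $324.00 + 12.3% × $12,699.00 = $1,885.98
Solidarity Surcharge: cap $157,782.00 − YTD $140,699.00 = $17,083.00 subject; 6.47% × $17,083.00 = $1,105.27
Total: $1,885.98 + $1,105.27 = $2,991.25

$2,991.25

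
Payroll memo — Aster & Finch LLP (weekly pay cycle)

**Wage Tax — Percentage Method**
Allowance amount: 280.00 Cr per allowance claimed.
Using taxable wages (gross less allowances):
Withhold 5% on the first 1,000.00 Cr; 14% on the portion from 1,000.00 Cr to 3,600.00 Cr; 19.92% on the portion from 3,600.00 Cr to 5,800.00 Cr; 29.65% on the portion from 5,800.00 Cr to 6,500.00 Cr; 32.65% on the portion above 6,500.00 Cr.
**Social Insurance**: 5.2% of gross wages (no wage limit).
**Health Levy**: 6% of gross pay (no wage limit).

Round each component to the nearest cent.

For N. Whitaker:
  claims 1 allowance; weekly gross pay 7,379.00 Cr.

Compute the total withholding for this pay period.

2,081.81 Cr

Wage Tax: taxable = 7,379.00 Cr − 1×280.00 Cr = 7,099.00 Cr
  1,059.79 Cr + 32.65% × (7,099.00 Cr − 6,500.00 Cr) = 1,059.79 Cr + 32.65% × 599.00 Cr = 1,255.36 Cr
Social Insurance: 5.2% × 7,379.00 Cr = 383.71 Cr
Health Levy: 6% × 7,379.00 Cr = 442.74 Cr
Total: 1,255.36 Cr + 383.71 Cr + 442.74 Cr = 2,081.81 Cr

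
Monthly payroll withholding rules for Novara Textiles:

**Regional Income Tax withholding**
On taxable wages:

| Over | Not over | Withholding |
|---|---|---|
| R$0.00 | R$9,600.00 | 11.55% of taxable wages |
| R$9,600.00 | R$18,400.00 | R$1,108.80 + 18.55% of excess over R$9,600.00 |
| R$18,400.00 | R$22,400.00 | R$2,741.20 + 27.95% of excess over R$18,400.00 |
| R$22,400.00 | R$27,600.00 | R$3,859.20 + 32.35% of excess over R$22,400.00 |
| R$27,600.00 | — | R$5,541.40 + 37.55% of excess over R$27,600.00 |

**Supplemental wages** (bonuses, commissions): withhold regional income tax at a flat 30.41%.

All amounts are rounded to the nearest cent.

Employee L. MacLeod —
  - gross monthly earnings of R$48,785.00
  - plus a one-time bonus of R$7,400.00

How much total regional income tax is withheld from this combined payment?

R$15,746.71

Regional Income Tax: taxable = R$48,785.00
  R$5,541.40 + 37.55% × (R$48,785.00 − R$27,600.00) = R$5,541.40 + 37.55% × R$21,185.00 = R$13,496.37
Supplemental (30.41% flat on bonus): 30.41% × R$7,400.00 = R$2,250.34
Total regional income tax: R$13,496.37 + R$2,250.34 = R$15,746.71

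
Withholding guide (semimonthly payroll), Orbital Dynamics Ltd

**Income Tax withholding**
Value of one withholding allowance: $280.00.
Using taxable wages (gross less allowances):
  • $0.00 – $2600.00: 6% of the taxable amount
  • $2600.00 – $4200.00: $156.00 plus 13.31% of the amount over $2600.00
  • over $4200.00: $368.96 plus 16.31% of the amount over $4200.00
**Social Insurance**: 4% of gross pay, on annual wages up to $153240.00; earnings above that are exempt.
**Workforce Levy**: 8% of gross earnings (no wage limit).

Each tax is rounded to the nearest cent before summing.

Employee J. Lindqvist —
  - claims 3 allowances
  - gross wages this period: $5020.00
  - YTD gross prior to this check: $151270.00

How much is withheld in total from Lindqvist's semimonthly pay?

Income Tax: taxable = $5020.00 − 3×$280.00 = $4180.00
  $156.00 + 13.31% × ($4180.00 − $2600.00) = $156.00 + 13.31% × $1580.00 = $366.30
Social Insurance: cap $153240.00 − YTD $151270.00 = $1970.00 subject; 4% × $1970.00 = $78.80
Workforce Levy: 8% × $5020.00 = $401.60
Total: $366.30 + $78.80 + $401.60 = $846.70

$846.70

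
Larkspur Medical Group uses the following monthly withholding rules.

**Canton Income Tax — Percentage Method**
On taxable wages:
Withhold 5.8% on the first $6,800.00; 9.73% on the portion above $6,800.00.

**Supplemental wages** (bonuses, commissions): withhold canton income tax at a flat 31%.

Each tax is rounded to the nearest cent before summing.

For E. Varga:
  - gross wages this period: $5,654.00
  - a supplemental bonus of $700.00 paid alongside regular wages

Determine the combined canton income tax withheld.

$544.93

Canton Income Tax: taxable = $5,654.00
  5.8% × $5,654.00 = $327.93
Supplemental (31% flat on bonus): 31% × $700.00 = $217.00
Total canton income tax: $327.93 + $217.00 = $544.93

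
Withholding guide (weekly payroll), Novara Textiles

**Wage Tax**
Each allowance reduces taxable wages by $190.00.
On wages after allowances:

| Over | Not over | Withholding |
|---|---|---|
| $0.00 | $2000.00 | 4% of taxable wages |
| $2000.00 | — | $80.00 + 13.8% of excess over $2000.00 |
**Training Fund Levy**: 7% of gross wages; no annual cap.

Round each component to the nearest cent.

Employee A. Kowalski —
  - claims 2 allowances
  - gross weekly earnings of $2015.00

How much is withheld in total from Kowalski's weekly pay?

Wage Tax: taxable = $2015.00 − 2×$190.00 = $1635.00
  4% × $1635.00 = $65.40
Training Fund Levy: 7% × $2015.00 = $141.05
Total: $65.40 + $141.05 = $206.45

$206.45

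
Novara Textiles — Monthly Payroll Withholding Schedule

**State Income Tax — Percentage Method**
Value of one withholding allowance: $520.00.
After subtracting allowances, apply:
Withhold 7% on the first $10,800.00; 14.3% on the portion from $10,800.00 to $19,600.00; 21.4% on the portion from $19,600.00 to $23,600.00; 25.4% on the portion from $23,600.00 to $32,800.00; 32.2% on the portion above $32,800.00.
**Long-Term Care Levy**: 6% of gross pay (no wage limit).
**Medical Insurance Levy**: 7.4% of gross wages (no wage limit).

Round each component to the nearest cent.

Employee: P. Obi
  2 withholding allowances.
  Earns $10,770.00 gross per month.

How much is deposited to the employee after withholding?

State Income Tax: taxable = $10,770.00 − 2×$520.00 = $9,730.00
  7% × $9,730.00 = $681.10
Long-Term Care Levy: 6% × $10,770.00 = $646.20
Medical Insurance Levy: 7.4% × $10,770.00 = $796.98
Total withheld: $681.10 + $646.20 + $796.98 = $2,124.28
Net pay: $10,770.00 − $2,124.28 = $8,645.72

$8,645.72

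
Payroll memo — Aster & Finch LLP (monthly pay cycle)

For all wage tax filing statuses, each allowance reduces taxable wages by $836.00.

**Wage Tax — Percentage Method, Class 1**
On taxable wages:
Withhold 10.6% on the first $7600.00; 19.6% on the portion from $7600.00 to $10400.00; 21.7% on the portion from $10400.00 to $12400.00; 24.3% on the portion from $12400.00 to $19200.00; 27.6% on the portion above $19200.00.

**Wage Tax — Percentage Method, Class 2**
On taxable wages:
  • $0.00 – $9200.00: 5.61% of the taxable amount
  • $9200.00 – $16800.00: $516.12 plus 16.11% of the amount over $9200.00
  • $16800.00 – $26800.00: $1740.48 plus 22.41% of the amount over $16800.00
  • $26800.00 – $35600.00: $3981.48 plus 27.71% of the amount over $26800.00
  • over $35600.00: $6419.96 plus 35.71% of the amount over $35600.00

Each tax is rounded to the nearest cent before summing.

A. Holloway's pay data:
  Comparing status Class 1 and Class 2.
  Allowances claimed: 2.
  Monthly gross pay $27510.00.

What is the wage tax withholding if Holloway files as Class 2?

$3765.90

Wage Tax (Class 2): taxable = $27510.00 − 2×$836.00 = $25838.00
  $1740.48 + 22.41% × ($25838.00 − $16800.00) = $1740.48 + 22.41% × $9038.00 = $3765.90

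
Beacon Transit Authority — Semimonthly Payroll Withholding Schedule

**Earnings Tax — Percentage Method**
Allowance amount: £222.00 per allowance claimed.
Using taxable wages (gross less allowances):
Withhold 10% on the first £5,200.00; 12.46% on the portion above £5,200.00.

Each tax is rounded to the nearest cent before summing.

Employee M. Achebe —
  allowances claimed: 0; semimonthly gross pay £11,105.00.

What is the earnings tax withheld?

Earnings Tax: taxable = £11,105.00
  £520.00 + 12.46% × (£11,105.00 − £5,200.00) = £520.00 + 12.46% × £5,905.00 = £1,255.76

£1,255.76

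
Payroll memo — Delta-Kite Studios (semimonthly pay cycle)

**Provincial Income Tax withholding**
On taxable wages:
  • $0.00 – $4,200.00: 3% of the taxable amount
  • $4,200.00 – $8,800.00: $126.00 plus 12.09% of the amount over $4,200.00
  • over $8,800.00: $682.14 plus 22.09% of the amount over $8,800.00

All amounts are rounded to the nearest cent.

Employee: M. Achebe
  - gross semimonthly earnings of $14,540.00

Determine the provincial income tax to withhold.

$1,950.11

Provincial Income Tax: taxable = $14,540.00
  $682.14 + 22.09% × ($14,540.00 − $8,800.00) = $682.14 + 22.09% × $5,740.00 = $1,950.11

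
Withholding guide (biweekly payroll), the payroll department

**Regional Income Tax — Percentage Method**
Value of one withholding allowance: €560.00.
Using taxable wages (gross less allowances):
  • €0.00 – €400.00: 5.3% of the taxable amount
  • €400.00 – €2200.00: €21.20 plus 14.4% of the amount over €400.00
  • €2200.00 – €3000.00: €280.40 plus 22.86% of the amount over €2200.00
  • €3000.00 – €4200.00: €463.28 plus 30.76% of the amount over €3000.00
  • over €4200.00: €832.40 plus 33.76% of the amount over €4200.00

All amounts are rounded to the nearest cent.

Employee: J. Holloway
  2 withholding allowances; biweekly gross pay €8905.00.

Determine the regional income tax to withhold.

Regional Income Tax: taxable = €8905.00 − 2×€560.00 = €7785.00
  €832.40 + 33.76% × (€7785.00 − €4200.00) = €832.40 + 33.76% × €3585.00 = €2042.70

€2042.70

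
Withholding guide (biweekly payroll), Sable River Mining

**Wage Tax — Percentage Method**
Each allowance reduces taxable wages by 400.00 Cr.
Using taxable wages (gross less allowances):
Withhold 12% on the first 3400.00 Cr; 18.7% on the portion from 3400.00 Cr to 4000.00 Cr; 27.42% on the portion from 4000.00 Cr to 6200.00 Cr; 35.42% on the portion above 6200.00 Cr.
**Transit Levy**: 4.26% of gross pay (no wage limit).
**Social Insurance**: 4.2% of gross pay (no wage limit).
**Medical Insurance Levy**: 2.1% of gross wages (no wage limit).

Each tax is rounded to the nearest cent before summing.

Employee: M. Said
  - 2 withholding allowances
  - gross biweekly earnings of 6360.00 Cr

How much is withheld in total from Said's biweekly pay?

Wage Tax: taxable = 6360.00 Cr − 2×400.00 Cr = 5560.00 Cr
  520.20 Cr + 27.42% × (5560.00 Cr − 4000.00 Cr) = 520.20 Cr + 27.42% × 1560.00 Cr = 947.95 Cr
Transit Levy: 4.26% × 6360.00 Cr = 270.94 Cr
Social Insurance: 4.2% × 6360.00 Cr = 267.12 Cr
Medical Insurance Levy: 2.1% × 6360.00 Cr = 133.56 Cr
Total: 947.95 Cr + 270.94 Cr + 267.12 Cr + 133.56 Cr = 1619.57 Cr

1619.57 Cr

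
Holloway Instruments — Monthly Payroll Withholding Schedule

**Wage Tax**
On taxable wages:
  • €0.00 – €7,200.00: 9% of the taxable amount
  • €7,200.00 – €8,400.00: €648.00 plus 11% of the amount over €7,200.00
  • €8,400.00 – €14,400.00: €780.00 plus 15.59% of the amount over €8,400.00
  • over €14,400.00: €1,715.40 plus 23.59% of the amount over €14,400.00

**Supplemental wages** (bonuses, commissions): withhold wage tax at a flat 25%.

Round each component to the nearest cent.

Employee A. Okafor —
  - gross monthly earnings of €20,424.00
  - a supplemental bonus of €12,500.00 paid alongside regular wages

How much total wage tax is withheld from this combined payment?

€6,261.46

Wage Tax: taxable = €20,424.00
  €1,715.40 + 23.59% × (€20,424.00 − €14,400.00) = €1,715.40 + 23.59% × €6,024.00 = €3,136.46
Supplemental (25% flat on bonus): 25% × €12,500.00 = €3,125.00
Total wage tax: €3,136.46 + €3,125.00 = €6,261.46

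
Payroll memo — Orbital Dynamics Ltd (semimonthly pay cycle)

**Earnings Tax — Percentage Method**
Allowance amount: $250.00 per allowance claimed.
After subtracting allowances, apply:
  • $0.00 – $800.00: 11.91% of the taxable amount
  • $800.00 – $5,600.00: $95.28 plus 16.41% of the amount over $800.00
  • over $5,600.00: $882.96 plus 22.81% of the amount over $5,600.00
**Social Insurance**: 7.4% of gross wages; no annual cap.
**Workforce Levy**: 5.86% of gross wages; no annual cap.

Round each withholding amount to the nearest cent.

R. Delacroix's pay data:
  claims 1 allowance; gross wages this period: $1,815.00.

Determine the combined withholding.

Earnings Tax: taxable = $1,815.00 − 1×$250.00 = $1,565.00
  $95.28 + 16.41% × ($1,565.00 − $800.00) = $95.28 + 16.41% × $765.00 = $220.82
Social Insurance: 7.4% × $1,815.00 = $134.31
Workforce Levy: 5.86% × $1,815.00 = $106.36
Total: $220.82 + $134.31 + $106.36 = $461.49

$461.49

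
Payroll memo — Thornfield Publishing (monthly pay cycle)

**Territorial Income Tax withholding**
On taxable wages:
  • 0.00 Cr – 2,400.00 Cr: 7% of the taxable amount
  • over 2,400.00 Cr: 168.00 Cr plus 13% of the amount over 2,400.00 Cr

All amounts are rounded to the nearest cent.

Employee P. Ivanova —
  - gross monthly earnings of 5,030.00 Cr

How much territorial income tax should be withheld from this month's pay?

Territorial Income Tax: taxable = 5,030.00 Cr
  168.00 Cr + 13% × (5,030.00 Cr − 2,400.00 Cr) = 168.00 Cr + 13% × 2,630.00 Cr = 509.90 Cr

509.90 Cr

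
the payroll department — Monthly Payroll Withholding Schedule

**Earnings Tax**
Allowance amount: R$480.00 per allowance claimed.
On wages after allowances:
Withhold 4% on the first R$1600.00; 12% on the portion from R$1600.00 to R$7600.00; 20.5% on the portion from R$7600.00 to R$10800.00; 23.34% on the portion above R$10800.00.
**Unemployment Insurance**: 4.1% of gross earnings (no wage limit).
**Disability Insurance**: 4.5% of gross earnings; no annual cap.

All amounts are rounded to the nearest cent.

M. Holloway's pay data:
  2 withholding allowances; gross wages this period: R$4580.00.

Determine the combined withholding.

R$700.28

Earnings Tax: taxable = R$4580.00 − 2×R$480.00 = R$3620.00
  R$64.00 + 12% × (R$3620.00 − R$1600.00) = R$64.00 + 12% × R$2020.00 = R$306.40
Unemployment Insurance: 4.1% × R$4580.00 = R$187.78
Disability Insurance: 4.5% × R$4580.00 = R$206.10
Total: R$306.40 + R$187.78 + R$206.10 = R$700.28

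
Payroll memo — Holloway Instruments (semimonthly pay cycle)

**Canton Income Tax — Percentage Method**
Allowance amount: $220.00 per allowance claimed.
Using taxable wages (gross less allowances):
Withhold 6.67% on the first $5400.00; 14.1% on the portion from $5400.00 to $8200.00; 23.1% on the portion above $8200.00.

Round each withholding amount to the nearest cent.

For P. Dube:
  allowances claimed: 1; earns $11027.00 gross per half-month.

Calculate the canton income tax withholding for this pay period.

Canton Income Tax: taxable = $11027.00 − 1×$220.00 = $10807.00
  $754.98 + 23.1% × ($10807.00 − $8200.00) = $754.98 + 23.1% × $2607.00 = $1357.20

$1357.20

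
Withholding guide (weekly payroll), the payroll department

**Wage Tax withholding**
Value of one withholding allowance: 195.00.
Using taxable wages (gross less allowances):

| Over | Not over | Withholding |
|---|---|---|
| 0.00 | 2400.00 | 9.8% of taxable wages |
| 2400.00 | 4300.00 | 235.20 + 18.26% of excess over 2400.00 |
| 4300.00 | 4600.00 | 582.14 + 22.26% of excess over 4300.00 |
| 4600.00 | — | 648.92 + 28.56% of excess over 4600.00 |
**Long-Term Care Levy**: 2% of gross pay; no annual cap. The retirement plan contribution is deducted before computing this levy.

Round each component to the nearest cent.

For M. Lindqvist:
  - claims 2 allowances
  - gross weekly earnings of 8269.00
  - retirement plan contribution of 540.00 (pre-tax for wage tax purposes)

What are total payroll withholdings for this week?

1585.76

Wage Tax: taxable = 8269.00 − 540.00 − 2×195.00 = 7339.00
  648.92 + 28.56% × (7339.00 − 4600.00) = 648.92 + 28.56% × 2739.00 = 1431.18
Long-Term Care Levy: 2% × 7729.00 = 154.58
Total: 1431.18 + 154.58 = 1585.76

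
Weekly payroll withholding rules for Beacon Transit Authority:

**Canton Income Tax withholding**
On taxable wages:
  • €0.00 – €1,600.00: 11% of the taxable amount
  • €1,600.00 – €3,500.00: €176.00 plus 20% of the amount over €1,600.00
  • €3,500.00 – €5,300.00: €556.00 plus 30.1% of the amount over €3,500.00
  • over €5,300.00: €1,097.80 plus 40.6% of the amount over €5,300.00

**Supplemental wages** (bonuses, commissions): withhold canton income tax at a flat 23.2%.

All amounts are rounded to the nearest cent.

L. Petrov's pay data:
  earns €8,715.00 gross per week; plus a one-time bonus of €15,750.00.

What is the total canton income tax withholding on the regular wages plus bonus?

€6,138.29

Canton Income Tax: taxable = €8,715.00
  €1,097.80 + 40.6% × (€8,715.00 − €5,300.00) = €1,097.80 + 40.6% × €3,415.00 = €2,484.29
Supplemental (23.2% flat on bonus): 23.2% × €15,750.00 = €3,654.00
Total canton income tax: €2,484.29 + €3,654.00 = €6,138.29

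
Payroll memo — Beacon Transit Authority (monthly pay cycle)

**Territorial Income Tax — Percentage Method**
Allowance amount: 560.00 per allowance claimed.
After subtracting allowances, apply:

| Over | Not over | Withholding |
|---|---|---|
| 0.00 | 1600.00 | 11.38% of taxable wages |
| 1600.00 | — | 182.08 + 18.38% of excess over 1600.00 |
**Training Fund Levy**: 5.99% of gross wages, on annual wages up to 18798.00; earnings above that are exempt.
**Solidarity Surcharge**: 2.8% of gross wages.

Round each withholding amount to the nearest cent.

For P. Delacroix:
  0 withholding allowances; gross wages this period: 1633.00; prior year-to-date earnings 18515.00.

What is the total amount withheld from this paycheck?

250.82

Territorial Income Tax: taxable = 1633.00
  182.08 + 18.38% × (1633.00 − 1600.00) = 182.08 + 18.38% × 33.00 = 188.15
Training Fund Levy: cap 18798.00 − YTD 18515.00 = 283.00 subject; 5.99% × 283.00 = 16.95
Solidarity Surcharge: 2.8% × 1633.00 = 45.72
Total: 188.15 + 16.95 + 45.72 = 250.82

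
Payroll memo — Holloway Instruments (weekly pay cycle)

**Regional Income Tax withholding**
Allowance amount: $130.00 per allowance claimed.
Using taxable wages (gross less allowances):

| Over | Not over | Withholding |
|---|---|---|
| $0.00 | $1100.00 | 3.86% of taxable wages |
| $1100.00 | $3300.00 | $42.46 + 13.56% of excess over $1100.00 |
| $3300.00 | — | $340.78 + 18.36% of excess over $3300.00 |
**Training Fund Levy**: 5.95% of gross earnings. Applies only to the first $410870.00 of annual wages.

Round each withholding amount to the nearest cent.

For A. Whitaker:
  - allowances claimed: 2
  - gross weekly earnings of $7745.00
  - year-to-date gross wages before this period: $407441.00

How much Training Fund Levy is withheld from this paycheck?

$204.03

Training Fund Levy: cap $410870.00 − YTD $407441.00 = $3429.00 subject; 5.95% × $3429.00 = $204.03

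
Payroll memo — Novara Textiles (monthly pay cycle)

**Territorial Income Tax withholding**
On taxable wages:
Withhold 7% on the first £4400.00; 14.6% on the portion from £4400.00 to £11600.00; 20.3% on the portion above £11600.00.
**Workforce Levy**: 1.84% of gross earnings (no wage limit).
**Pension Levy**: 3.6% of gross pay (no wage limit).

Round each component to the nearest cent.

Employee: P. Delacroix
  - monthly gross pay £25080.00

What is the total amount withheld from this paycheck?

Territorial Income Tax: taxable = £25080.00
  £1359.20 + 20.3% × (£25080.00 − £11600.00) = £1359.20 + 20.3% × £13480.00 = £4095.64
Workforce Levy: 1.84% × £25080.00 = £461.47
Pension Levy: 3.6% × £25080.00 = £902.88
Total: £4095.64 + £461.47 + £902.88 = £5459.99

£5459.99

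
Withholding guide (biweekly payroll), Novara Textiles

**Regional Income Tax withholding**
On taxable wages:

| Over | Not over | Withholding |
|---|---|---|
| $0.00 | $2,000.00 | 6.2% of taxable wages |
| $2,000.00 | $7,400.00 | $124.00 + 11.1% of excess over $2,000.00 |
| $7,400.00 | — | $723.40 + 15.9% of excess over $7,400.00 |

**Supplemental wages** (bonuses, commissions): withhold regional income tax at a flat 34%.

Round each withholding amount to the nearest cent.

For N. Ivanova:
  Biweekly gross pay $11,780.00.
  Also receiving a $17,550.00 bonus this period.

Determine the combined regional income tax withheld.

$7,386.82

Regional Income Tax: taxable = $11,780.00
  $723.40 + 15.9% × ($11,780.00 − $7,400.00) = $723.40 + 15.9% × $4,380.00 = $1,419.82
Supplemental (34% flat on bonus): 34% × $17,550.00 = $5,967.00
Total regional income tax: $1,419.82 + $5,967.00 = $7,386.82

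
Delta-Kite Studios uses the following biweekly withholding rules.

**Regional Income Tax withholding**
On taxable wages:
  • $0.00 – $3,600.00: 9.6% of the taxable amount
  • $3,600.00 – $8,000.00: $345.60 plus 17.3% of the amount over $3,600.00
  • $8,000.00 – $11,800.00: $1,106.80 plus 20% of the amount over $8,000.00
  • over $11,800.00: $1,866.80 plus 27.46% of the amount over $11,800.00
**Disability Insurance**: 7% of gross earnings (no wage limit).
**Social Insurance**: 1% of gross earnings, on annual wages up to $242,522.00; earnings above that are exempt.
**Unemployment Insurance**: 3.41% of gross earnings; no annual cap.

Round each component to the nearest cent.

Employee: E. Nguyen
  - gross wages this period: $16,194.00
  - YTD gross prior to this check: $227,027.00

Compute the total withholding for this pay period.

$4,914.14

Regional Income Tax: taxable = $16,194.00
  $1,866.80 + 27.46% × ($16,194.00 − $11,800.00) = $1,866.80 + 27.46% × $4,394.00 = $3,073.39
Disability Insurance: 7% × $16,194.00 = $1,133.58
Social Insurance: cap $242,522.00 − YTD $227,027.00 = $15,495.00 subject; 1% × $15,495.00 = $154.95
Unemployment Insurance: 3.41% × $16,194.00 = $552.22
Total: $3,073.39 + $1,133.58 + $154.95 + $552.22 = $4,914.14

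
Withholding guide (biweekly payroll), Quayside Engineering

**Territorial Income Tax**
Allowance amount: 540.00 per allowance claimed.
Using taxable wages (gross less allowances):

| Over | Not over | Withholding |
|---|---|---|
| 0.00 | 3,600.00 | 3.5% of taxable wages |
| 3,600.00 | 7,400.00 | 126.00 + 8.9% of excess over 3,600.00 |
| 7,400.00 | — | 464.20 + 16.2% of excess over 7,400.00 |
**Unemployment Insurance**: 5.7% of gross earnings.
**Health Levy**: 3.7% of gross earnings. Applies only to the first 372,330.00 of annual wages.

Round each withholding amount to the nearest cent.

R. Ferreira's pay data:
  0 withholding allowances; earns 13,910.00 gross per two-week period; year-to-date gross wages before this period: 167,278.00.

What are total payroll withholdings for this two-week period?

Territorial Income Tax: taxable = 13,910.00
  464.20 + 16.2% × (13,910.00 − 7,400.00) = 464.20 + 16.2% × 6,510.00 = 1,518.82
Unemployment Insurance: 5.7% × 13,910.00 = 792.87
Health Levy: 3.7% × 13,910.00 = 514.67
Total: 1,518.82 + 792.87 + 514.67 = 2,826.36

2,826.36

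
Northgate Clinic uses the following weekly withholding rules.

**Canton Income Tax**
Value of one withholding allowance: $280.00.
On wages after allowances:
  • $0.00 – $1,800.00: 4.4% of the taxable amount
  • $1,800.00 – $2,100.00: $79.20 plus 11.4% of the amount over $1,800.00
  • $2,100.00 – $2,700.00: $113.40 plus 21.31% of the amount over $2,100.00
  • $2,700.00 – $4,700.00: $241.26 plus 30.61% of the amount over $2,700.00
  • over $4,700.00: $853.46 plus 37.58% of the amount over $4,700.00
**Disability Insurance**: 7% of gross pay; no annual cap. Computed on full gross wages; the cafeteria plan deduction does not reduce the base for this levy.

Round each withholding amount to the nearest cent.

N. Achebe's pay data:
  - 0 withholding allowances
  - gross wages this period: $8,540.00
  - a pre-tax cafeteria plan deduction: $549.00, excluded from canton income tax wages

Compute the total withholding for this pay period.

$2,688.02

Canton Income Tax: taxable = $8,540.00 − $549.00 = $7,991.00
  $853.46 + 37.58% × ($7,991.00 − $4,700.00) = $853.46 + 37.58% × $3,291.00 = $2,090.22
Disability Insurance: 7% × $8,540.00 = $597.80
Total: $2,090.22 + $597.80 = $2,688.02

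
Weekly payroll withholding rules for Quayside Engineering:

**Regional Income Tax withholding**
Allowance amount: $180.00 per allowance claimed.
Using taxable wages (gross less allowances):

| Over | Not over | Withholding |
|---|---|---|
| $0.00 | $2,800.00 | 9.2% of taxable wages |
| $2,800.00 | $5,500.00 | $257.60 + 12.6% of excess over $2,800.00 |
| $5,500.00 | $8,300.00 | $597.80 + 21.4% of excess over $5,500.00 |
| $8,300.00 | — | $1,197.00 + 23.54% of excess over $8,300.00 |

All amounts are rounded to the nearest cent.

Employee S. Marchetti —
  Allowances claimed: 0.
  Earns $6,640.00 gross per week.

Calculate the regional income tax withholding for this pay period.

$841.76

Regional Income Tax: taxable = $6,640.00
  $597.80 + 21.4% × ($6,640.00 − $5,500.00) = $597.80 + 21.4% × $1,140.00 = $841.76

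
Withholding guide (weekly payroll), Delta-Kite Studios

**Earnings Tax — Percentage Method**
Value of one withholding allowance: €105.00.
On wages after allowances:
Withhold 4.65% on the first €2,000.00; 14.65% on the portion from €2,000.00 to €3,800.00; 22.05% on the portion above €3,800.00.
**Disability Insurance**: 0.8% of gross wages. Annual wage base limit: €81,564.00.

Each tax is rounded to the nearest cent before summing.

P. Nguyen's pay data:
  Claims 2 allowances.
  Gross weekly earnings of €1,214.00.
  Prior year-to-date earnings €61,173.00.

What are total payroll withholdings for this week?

€56.40

Earnings Tax: taxable = €1,214.00 − 2×€105.00 = €1,004.00
  4.65% × €1,004.00 = €46.69
Disability Insurance: 0.8% × €1,214.00 = €9.71
Total: €46.69 + €9.71 = €56.40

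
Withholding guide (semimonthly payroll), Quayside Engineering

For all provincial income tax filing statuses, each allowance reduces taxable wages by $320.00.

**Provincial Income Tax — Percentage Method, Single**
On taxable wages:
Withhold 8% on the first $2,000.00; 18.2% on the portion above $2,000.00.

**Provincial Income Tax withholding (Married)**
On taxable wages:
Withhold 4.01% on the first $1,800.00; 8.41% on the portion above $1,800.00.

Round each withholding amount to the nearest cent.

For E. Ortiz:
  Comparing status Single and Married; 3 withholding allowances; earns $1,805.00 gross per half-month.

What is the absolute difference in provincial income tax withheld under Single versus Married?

Provincial Income Tax (Single): taxable = $1,805.00 − 3×$320.00 = $845.00
  8% × $845.00 = $67.60
Provincial Income Tax (Married): taxable = $1,805.00 − 3×$320.00 = $845.00
  4.01% × $845.00 = $33.88
Difference: |$67.60 − $33.88| = $33.72 (higher under Single)

$33.72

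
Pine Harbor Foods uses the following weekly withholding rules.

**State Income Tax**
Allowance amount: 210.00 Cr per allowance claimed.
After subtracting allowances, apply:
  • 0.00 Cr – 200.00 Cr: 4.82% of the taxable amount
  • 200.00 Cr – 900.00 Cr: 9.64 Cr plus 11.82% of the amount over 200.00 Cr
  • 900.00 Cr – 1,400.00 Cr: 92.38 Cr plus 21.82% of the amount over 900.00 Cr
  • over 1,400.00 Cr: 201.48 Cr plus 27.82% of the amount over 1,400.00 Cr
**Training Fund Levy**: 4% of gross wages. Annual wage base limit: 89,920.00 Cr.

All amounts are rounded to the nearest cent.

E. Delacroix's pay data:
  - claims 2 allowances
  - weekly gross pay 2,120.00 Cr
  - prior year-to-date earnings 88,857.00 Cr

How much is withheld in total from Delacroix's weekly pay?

State Income Tax: taxable = 2,120.00 Cr − 2×210.00 Cr = 1,700.00 Cr
  201.48 Cr + 27.82% × (1,700.00 Cr − 1,400.00 Cr) = 201.48 Cr + 27.82% × 300.00 Cr = 284.94 Cr
Training Fund Levy: cap 89,920.00 Cr − YTD 88,857.00 Cr = 1,063.00 Cr subject; 4% × 1,063.00 Cr = 42.52 Cr
Total: 284.94 Cr + 42.52 Cr = 327.46 Cr

327.46 Cr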